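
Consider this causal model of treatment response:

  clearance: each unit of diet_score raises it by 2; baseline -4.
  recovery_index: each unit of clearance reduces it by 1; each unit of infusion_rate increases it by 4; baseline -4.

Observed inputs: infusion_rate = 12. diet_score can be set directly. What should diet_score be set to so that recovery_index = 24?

Substituting into the recovery_index equation gives recovery_index = -2*diet_score + 48.
Solve -2*diet_score + 48 = 24: diet_score = (24 - 48) / -2 = 12.

diet_score = 12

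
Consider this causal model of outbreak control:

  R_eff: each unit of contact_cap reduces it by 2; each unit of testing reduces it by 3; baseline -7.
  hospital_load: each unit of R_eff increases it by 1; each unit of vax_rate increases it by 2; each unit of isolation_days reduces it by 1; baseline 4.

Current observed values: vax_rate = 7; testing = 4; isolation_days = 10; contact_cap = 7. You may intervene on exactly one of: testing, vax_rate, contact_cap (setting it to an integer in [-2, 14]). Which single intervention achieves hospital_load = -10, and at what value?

set testing = -1

Intervening on testing: with other inputs at their observed values, hospital_load = -3*testing - 13. Solving for -10 gives testing = -1, within [-2, 14].
Intervening on vax_rate: hospital_load = 2*vax_rate - 39. Reaching -10 requires vax_rate = 29/2, not an integer.
Intervening on contact_cap: hospital_load = -2*contact_cap - 11. Reaching -10 requires contact_cap = -1/2, not an integer.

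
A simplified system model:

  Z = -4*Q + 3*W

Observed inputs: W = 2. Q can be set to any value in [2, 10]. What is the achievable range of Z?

-34 to -2

Substituting into the Z equation gives Z = -4*Q + 6.
Linear in Q, so extremes are at the endpoints: Q = 2 gives Z = -2; Q = 10 gives Z = -34.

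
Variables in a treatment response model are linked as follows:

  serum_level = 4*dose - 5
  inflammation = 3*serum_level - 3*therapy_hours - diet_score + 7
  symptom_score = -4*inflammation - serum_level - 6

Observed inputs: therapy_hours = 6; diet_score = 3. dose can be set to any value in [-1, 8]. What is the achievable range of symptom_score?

Substituting into the inflammation equation gives inflammation = 12*dose - 29.
Substituting into the symptom_score equation gives symptom_score = -52*dose + 115.
Linear in dose, so extremes are at the endpoints: dose = -1 gives symptom_score = 167; dose = 8 gives symptom_score = -301.

-301 to 167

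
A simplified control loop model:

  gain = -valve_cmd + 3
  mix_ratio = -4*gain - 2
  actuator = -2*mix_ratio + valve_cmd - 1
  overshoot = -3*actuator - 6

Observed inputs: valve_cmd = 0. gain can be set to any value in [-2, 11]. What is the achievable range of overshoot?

-279 to 33

Intervening on gain fixes its value directly, overriding its dependence on valve_cmd.
Substituting into the actuator equation gives actuator = 8*gain + 3.
Substituting into the overshoot equation gives overshoot = -24*gain - 15.
Linear in gain, so extremes are at the endpoints: gain = -2 gives overshoot = 33; gain = 11 gives overshoot = -279.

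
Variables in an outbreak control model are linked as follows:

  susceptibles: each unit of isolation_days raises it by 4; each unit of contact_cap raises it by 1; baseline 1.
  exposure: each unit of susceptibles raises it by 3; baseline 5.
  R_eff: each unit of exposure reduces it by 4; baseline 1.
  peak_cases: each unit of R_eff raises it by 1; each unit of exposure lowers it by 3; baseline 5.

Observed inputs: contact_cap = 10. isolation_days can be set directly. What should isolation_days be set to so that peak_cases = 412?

isolation_days = -8

Substituting into the susceptibles equation gives susceptibles = 4*isolation_days + 11.
Substituting into the exposure equation gives exposure = 12*isolation_days + 38.
R_eff becomes -48*isolation_days - 151.
peak_cases becomes -84*isolation_days - 260.
Solve -84*isolation_days - 260 = 412: isolation_days = (412 + 260) / -84 = -8.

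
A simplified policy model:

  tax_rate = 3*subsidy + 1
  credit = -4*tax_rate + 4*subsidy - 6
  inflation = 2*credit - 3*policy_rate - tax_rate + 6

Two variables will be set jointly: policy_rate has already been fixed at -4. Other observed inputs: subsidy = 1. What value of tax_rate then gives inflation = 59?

tax_rate = -5

With policy_rate held at -4:
Intervening on tax_rate fixes its value directly, overriding its dependence on subsidy.
Substituting into the credit equation gives credit = -4*tax_rate - 2.
This gives inflation = -9*tax_rate + 14.
Solve -9*tax_rate + 14 = 59: tax_rate = (59 - 14) / -9 = -5.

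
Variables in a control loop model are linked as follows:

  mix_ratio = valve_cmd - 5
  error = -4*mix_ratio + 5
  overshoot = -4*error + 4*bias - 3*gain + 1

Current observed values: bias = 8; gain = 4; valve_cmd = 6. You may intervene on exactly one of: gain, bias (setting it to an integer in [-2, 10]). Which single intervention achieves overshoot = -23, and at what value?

set bias = -2

Intervening on gain: overshoot = -3*gain + 29. Reaching -23 requires gain = 52/3, not an integer.
Intervening on bias: with other inputs at their observed values, overshoot = 4*bias - 15. Solving for -23 gives bias = -2, within [-2, 10].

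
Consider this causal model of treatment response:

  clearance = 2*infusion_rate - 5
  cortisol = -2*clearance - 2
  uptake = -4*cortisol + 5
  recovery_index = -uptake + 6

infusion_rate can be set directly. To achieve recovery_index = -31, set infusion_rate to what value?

infusion_rate = 4

Substituting into the cortisol equation gives cortisol = -4*infusion_rate + 8.
Substituting into the uptake equation gives uptake = 16*infusion_rate - 27.
So recovery_index = -16*infusion_rate + 33.
Solve -16*infusion_rate + 33 = -31: infusion_rate = (-31 - 33) / -16 = 4.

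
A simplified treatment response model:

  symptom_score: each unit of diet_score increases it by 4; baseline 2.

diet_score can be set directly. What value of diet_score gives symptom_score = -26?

Solve 4*diet_score + 2 = -26: diet_score = (-26 - 2) / 4 = -7.

diet_score = -7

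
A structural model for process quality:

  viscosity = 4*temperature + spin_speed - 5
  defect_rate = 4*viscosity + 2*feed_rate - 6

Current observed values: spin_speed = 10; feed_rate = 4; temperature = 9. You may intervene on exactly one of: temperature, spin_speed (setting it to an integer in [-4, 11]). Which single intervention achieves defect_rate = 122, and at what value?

set spin_speed = -1

Intervening on temperature: defect_rate = 16*temperature + 22. Reaching 122 requires temperature = 25/4, not an integer.
Intervening on spin_speed: with other inputs at their observed values, defect_rate = 4*spin_speed + 126. Solving for 122 gives spin_speed = -1, within [-4, 11].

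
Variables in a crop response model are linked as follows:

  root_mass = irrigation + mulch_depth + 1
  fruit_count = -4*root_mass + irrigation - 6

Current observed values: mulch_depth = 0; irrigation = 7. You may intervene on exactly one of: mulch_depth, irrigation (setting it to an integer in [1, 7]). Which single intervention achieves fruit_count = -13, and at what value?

Intervening on mulch_depth: fruit_count = -4*mulch_depth - 31. Reaching -13 requires mulch_depth = -9/2, not an integer.
Intervening on irrigation: with other inputs at their observed values, fruit_count = -3*irrigation - 10. Solving for -13 gives irrigation = 1, within [1, 7].

set irrigation = 1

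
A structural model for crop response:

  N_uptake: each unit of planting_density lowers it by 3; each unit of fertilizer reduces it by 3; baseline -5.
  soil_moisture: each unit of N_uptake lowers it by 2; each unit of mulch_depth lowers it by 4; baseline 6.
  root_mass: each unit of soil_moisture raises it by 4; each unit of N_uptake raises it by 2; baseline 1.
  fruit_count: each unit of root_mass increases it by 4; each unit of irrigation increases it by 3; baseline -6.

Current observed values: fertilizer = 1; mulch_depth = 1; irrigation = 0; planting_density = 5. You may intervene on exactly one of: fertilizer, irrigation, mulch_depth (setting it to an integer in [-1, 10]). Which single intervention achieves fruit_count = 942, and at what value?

Intervening on fertilizer: with other inputs at their observed values, fruit_count = 72*fertilizer + 510. Solving for 942 gives fertilizer = 6, within [-1, 10].
Intervening on irrigation: fruit_count = 3*irrigation + 582. Reaching 942 requires irrigation = 120, outside [-1, 10].
Intervening on mulch_depth: fruit_count = -64*mulch_depth + 646. Reaching 942 requires mulch_depth = -37/8, not an integer.

set fertilizer = 6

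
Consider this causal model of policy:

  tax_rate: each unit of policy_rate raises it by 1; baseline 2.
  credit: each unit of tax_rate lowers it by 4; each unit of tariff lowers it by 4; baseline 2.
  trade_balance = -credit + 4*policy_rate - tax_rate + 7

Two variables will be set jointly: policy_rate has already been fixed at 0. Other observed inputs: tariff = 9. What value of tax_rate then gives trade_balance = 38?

tax_rate = -1

With policy_rate held at 0:
Intervening on tax_rate fixes its value directly, overriding its dependence on policy_rate.
Substituting into the credit equation gives credit = -4*tax_rate - 34.
trade_balance becomes 3*tax_rate + 41.
Solve 3*tax_rate + 41 = 38: tax_rate = (38 - 41) / 3 = -1.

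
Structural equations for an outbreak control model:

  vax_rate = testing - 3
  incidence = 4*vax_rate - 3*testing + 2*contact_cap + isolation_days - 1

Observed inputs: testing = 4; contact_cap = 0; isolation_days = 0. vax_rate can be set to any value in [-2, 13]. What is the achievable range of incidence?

-21 to 39

Intervening on vax_rate fixes its value directly, overriding its dependence on testing.
Substituting into the incidence equation gives incidence = 4*vax_rate - 13.
Linear in vax_rate, so extremes are at the endpoints: vax_rate = -2 gives incidence = -21; vax_rate = 13 gives incidence = 39.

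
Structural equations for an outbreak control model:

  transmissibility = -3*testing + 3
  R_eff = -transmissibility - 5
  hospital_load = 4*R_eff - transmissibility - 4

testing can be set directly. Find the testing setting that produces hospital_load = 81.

testing = 8

Substituting into the R_eff equation gives R_eff = 3*testing - 8.
So hospital_load = 15*testing - 39.
Solve 15*testing - 39 = 81: testing = (81 + 39) / 15 = 8.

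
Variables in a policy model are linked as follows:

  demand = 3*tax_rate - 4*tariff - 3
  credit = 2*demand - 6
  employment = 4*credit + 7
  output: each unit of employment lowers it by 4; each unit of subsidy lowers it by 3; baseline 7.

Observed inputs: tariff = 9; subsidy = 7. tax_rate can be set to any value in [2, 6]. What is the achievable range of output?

Substituting into the demand equation gives demand = 3*tax_rate - 39.
Substituting into the credit equation gives credit = 6*tax_rate - 84.
employment becomes 24*tax_rate - 329.
So output = -96*tax_rate + 1302.
Linear in tax_rate, so extremes are at the endpoints: tax_rate = 2 gives output = 1110; tax_rate = 6 gives output = 726.

726 to 1110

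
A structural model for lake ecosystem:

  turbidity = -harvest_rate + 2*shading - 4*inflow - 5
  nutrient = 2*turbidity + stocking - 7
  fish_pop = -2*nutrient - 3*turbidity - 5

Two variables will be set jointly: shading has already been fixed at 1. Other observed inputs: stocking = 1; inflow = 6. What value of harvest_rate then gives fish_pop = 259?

harvest_rate = 9

With shading held at 1:
Substituting into the turbidity equation gives turbidity = -harvest_rate - 27.
Substituting into the nutrient equation gives nutrient = -2*harvest_rate - 60.
fish_pop becomes 7*harvest_rate + 196.
Solve 7*harvest_rate + 196 = 259: harvest_rate = (259 - 196) / 7 = 9.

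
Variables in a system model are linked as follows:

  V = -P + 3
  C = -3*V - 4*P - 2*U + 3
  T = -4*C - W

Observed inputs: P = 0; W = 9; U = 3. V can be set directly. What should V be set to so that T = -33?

Intervening on V fixes its value directly, overriding its dependence on P.
Substituting into the C equation gives C = -3*V - 3.
Substituting into the T equation gives T = 12*V + 3.
Solve 12*V + 3 = -33: V = (-33 - 3) / 12 = -3.

V = -3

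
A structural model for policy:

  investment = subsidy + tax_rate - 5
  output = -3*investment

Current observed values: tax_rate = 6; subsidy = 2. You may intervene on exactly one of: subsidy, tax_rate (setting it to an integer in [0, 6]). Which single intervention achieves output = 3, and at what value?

set tax_rate = 2

Intervening on subsidy: output = -3*subsidy - 3. Reaching 3 requires subsidy = -2, outside [0, 6].
Intervening on tax_rate: with other inputs at their observed values, output = -3*tax_rate + 9. Solving for 3 gives tax_rate = 2, within [0, 6].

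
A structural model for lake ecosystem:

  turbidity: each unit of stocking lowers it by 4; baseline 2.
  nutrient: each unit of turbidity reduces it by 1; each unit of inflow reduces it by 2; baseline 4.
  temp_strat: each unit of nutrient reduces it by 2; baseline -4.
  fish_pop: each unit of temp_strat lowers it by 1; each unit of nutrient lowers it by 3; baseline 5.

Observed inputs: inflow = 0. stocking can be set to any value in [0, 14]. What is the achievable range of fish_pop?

-49 to 7

Substituting into the nutrient equation gives nutrient = 4*stocking + 2.
Substituting into the temp_strat equation gives temp_strat = -8*stocking - 8.
So fish_pop = -4*stocking + 7.
Linear in stocking, so extremes are at the endpoints: stocking = 0 gives fish_pop = 7; stocking = 14 gives fish_pop = -49.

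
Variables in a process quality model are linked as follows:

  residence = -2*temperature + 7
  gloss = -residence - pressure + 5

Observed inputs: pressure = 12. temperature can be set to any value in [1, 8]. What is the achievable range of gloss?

-12 to 2

Substituting into the gloss equation gives gloss = 2*temperature - 14.
Linear in temperature, so extremes are at the endpoints: temperature = 1 gives gloss = -12; temperature = 8 gives gloss = 2.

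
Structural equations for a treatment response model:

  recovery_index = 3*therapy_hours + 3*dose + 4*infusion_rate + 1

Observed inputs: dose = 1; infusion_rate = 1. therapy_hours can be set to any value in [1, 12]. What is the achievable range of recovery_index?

11 to 44

Substituting into the recovery_index equation gives recovery_index = 3*therapy_hours + 8.
Linear in therapy_hours, so extremes are at the endpoints: therapy_hours = 1 gives recovery_index = 11; therapy_hours = 12 gives recovery_index = 44.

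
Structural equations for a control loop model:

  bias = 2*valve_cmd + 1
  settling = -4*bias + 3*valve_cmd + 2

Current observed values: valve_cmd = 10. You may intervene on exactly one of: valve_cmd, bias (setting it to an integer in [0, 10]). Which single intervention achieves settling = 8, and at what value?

set bias = 6

Intervening on valve_cmd: settling = -5*valve_cmd - 2. Reaching 8 requires valve_cmd = -2, outside [0, 10].
Intervening on bias: with other inputs at their observed values, settling = -4*bias + 32. Solving for 8 gives bias = 6, within [0, 10].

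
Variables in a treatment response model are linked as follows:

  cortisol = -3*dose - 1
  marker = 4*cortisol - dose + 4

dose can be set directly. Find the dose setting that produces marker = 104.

Substituting into the marker equation gives marker = -13*dose.
Solve -13*dose = 104: dose = 104 / -13 = -8.

dose = -8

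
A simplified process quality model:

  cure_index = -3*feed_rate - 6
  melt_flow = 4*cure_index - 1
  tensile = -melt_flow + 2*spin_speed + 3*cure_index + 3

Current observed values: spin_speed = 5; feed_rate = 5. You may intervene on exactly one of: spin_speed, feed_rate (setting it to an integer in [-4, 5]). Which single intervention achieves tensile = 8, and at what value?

set feed_rate = -4

Intervening on spin_speed: tensile = 2*spin_speed + 25. Reaching 8 requires spin_speed = -17/2, not an integer.
Intervening on feed_rate: with other inputs at their observed values, tensile = 3*feed_rate + 20. Solving for 8 gives feed_rate = -4, within [-4, 5].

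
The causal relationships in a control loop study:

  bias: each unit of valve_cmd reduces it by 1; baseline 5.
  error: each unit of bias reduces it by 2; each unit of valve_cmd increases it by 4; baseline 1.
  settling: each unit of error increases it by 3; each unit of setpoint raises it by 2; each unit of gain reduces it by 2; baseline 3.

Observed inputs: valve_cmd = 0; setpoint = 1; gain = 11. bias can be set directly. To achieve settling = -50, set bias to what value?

Intervening on bias fixes its value directly, overriding its dependence on valve_cmd.
Substituting into the error equation gives error = -2*bias + 1.
This gives settling = -6*bias - 14.
Solve -6*bias - 14 = -50: bias = (-50 + 14) / -6 = 6.

bias = 6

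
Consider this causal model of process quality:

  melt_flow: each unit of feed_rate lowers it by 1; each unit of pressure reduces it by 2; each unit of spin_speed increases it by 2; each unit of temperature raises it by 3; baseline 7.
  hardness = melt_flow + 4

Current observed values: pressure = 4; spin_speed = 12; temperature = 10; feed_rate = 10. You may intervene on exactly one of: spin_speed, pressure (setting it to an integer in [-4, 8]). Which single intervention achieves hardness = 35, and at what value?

set spin_speed = 6

Intervening on spin_speed: with other inputs at their observed values, hardness = 2*spin_speed + 23. Solving for 35 gives spin_speed = 6, within [-4, 8].
Intervening on pressure: hardness = -2*pressure + 55. Reaching 35 requires pressure = 10, outside [-4, 8].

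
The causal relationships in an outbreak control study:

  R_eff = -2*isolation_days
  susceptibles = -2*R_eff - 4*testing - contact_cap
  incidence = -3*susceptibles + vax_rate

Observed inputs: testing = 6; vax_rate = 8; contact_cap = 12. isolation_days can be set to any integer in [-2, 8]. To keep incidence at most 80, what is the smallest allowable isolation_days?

isolation_days = 3

Substituting into the susceptibles equation gives susceptibles = 4*isolation_days - 36.
So incidence = -12*isolation_days + 116.
Require -12*isolation_days + 116 ≤ 80, so isolation_days ≥ 3.
The smallest integer in [-2, 8] satisfying this is 3.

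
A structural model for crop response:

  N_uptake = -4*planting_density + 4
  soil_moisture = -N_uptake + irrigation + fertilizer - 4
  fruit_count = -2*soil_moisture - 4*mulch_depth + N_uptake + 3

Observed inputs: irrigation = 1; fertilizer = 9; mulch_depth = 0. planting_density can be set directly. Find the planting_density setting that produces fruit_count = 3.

planting_density = 0

Substituting into the soil_moisture equation gives soil_moisture = 4*planting_density + 2.
So fruit_count = -12*planting_density + 3.
Solve -12*planting_density + 3 = 3: planting_density = (3 - 3) / -12 = 0.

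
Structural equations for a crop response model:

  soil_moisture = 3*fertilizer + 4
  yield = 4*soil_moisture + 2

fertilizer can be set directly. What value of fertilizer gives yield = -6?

fertilizer = -2

Substituting into the yield equation gives yield = 12*fertilizer + 18.
Solve 12*fertilizer + 18 = -6: fertilizer = (-6 - 18) / 12 = -2.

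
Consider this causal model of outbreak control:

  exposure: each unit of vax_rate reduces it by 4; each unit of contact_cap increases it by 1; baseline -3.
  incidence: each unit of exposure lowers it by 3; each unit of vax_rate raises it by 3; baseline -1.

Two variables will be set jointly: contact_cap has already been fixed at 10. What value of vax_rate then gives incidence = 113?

vax_rate = 9

With contact_cap held at 10:
Substituting into the exposure equation gives exposure = -4*vax_rate + 7.
incidence becomes 15*vax_rate - 22.
Solve 15*vax_rate - 22 = 113: vax_rate = (113 + 22) / 15 = 9.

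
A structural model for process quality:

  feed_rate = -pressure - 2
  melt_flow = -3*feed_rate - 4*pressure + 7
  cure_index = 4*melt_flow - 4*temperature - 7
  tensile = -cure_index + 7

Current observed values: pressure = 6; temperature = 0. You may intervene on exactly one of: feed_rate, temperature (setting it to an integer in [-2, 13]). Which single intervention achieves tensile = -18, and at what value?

set temperature = -1

Intervening on feed_rate: tensile = 12*feed_rate + 82. Reaching -18 requires feed_rate = -25/3, not an integer.
Intervening on temperature: with other inputs at their observed values, tensile = 4*temperature - 14. Solving for -18 gives temperature = -1, within [-2, 13].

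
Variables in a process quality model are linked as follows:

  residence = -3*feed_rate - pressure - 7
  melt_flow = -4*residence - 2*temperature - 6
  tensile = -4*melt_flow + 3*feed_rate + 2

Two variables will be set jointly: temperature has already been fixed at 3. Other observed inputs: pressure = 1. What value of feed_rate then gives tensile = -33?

With temperature held at 3:
Substituting into the residence equation gives residence = -3*feed_rate - 8.
melt_flow becomes 12*feed_rate + 20.
This gives tensile = -45*feed_rate - 78.
Solve -45*feed_rate - 78 = -33: feed_rate = (-33 + 78) / -45 = -1.

feed_rate = -1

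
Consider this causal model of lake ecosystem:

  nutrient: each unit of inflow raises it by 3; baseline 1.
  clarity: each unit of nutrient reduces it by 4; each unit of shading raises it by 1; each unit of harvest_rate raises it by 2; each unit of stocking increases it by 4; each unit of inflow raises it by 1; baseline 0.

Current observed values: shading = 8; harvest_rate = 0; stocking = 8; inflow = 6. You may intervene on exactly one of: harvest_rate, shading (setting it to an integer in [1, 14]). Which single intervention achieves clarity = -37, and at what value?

set shading = 1

Intervening on harvest_rate: clarity = 2*harvest_rate - 30. Reaching -37 requires harvest_rate = -7/2, not an integer.
Intervening on shading: with other inputs at their observed values, clarity = shading - 38. Solving for -37 gives shading = 1, within [1, 14].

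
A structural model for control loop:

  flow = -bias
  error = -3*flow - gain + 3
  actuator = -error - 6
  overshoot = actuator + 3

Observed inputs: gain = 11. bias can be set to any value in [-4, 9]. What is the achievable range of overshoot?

-22 to 17

Substituting into the error equation gives error = 3*bias - 8.
actuator becomes -3*bias + 2.
Substituting into the overshoot equation gives overshoot = -3*bias + 5.
Linear in bias, so extremes are at the endpoints: bias = -4 gives overshoot = 17; bias = 9 gives overshoot = -22.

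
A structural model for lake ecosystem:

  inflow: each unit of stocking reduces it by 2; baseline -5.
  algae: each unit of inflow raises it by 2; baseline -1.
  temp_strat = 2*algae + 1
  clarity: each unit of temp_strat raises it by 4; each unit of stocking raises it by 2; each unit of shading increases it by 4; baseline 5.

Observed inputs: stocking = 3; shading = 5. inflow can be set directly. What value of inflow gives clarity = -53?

inflow = -5

Intervening on inflow fixes its value directly, overriding its dependence on stocking.
Substituting into the temp_strat equation gives temp_strat = 4*inflow - 1.
Substituting into the clarity equation gives clarity = 16*inflow + 27.
Solve 16*inflow + 27 = -53: inflow = (-53 - 27) / 16 = -5.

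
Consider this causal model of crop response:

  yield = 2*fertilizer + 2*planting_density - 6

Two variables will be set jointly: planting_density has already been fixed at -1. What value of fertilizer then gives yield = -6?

With planting_density held at -1:
Substituting into the yield equation gives yield = 2*fertilizer - 8.
Solve 2*fertilizer - 8 = -6: fertilizer = (-6 + 8) / 2 = 1.

fertilizer = 1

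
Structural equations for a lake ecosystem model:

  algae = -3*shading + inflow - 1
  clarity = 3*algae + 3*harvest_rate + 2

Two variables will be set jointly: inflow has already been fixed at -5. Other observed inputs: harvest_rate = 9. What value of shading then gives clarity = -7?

shading = 2

With inflow held at -5:
Substituting into the algae equation gives algae = -3*shading - 6.
This gives clarity = -9*shading + 11.
Solve -9*shading + 11 = -7: shading = (-7 - 11) / -9 = 2.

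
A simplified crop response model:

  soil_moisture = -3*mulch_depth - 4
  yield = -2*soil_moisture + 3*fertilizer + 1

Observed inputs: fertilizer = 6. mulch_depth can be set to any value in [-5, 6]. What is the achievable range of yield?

Substituting into the yield equation gives yield = 6*mulch_depth + 27.
Linear in mulch_depth, so extremes are at the endpoints: mulch_depth = -5 gives yield = -3; mulch_depth = 6 gives yield = 63.

-3 to 63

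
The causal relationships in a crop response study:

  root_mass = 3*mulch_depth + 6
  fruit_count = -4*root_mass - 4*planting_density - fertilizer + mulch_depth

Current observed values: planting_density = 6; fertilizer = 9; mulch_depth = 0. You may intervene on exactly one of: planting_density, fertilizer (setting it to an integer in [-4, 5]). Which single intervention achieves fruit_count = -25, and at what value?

set planting_density = -2

Intervening on planting_density: with other inputs at their observed values, fruit_count = -4*planting_density - 33. Solving for -25 gives planting_density = -2, within [-4, 5].
Intervening on fertilizer: fruit_count = -fertilizer - 48. Reaching -25 requires fertilizer = -23, outside [-4, 5].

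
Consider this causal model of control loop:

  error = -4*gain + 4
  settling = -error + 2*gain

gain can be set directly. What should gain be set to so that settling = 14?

gain = 3

Substituting into the settling equation gives settling = 6*gain - 4.
Solve 6*gain - 4 = 14: gain = (14 + 4) / 6 = 3.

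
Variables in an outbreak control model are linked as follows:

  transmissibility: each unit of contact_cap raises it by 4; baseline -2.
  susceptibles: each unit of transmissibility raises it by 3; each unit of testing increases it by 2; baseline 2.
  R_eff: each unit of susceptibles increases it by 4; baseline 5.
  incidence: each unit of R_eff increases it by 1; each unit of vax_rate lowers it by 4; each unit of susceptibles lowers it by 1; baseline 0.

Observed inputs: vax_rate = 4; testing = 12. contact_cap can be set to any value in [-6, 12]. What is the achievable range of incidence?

Substituting into the susceptibles equation gives susceptibles = 12*contact_cap + 20.
Substituting into the R_eff equation gives R_eff = 48*contact_cap + 85.
Substituting into the incidence equation gives incidence = 36*contact_cap + 49.
Linear in contact_cap, so extremes are at the endpoints: contact_cap = -6 gives incidence = -167; contact_cap = 12 gives incidence = 481.

-167 to 481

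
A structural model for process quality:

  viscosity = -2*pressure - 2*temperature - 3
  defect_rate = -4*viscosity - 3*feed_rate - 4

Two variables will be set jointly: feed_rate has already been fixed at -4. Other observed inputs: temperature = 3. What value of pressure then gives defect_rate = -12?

pressure = -7

With feed_rate held at -4:
Substituting into the viscosity equation gives viscosity = -2*pressure - 9.
Substituting into the defect_rate equation gives defect_rate = 8*pressure + 44.
Solve 8*pressure + 44 = -12: pressure = (-12 - 44) / 8 = -7.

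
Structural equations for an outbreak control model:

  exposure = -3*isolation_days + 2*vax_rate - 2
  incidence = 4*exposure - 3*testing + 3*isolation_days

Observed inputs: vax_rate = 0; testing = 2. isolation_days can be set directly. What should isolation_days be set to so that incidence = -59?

Substituting into the exposure equation gives exposure = -3*isolation_days - 2.
This gives incidence = -9*isolation_days - 14.
Solve -9*isolation_days - 14 = -59: isolation_days = (-59 + 14) / -9 = 5.

isolation_days = 5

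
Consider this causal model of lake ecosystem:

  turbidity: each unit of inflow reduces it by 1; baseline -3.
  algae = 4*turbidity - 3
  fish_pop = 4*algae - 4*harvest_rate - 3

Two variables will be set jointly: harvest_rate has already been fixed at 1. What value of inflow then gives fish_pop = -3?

With harvest_rate held at 1:
Substituting into the algae equation gives algae = -4*inflow - 15.
This gives fish_pop = -16*inflow - 67.
Solve -16*inflow - 67 = -3: inflow = (-3 + 67) / -16 = -4.

inflow = -4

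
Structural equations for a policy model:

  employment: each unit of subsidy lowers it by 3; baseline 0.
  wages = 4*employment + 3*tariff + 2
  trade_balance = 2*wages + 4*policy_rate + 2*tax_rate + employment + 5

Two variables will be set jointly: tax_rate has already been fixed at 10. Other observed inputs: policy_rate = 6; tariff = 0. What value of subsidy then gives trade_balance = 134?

subsidy = -3

With tax_rate held at 10:
Substituting into the wages equation gives wages = -12*subsidy + 2.
trade_balance becomes -27*subsidy + 53.
Solve -27*subsidy + 53 = 134: subsidy = (134 - 53) / -27 = -3.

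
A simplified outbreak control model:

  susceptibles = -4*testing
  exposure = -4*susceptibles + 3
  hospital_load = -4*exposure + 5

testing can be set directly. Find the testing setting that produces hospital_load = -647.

Substituting into the exposure equation gives exposure = 16*testing + 3.
Substituting into the hospital_load equation gives hospital_load = -64*testing - 7.
Solve -64*testing - 7 = -647: testing = (-647 + 7) / -64 = 10.

testing = 10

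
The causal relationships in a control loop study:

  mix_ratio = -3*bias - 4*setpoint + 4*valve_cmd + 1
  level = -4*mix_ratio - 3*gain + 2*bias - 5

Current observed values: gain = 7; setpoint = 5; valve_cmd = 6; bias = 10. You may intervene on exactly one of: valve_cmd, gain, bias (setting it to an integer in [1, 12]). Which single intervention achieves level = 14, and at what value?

Intervening on valve_cmd: with other inputs at their observed values, level = -16*valve_cmd + 190. Solving for 14 gives valve_cmd = 11, within [1, 12].
Intervening on gain: level = -3*gain + 115. Reaching 14 requires gain = 101/3, not an integer.
Intervening on bias: level = 14*bias - 46. Reaching 14 requires bias = 30/7, not an integer.

set valve_cmd = 11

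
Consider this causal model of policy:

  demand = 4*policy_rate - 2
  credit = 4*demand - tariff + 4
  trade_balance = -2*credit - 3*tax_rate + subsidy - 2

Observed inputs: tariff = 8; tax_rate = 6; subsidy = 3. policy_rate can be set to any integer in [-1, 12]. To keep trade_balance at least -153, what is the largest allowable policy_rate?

Substituting into the credit equation gives credit = 16*policy_rate - 12.
trade_balance becomes -32*policy_rate + 7.
Require -32*policy_rate + 7 ≥ -153, so policy_rate ≤ 5.
The largest integer in [-1, 12] satisfying this is 5.

policy_rate = 5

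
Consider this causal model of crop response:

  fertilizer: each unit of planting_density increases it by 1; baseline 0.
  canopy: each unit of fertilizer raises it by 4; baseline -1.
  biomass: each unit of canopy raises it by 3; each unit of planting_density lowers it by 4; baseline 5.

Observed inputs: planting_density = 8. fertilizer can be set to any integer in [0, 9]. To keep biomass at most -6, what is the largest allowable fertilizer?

Intervening on fertilizer fixes its value directly, overriding its dependence on planting_density.
Substituting into the biomass equation gives biomass = 12*fertilizer - 30.
Require 12*fertilizer - 30 ≤ -6, so fertilizer ≤ 2.
The largest integer in [0, 9] satisfying this is 2.

fertilizer = 2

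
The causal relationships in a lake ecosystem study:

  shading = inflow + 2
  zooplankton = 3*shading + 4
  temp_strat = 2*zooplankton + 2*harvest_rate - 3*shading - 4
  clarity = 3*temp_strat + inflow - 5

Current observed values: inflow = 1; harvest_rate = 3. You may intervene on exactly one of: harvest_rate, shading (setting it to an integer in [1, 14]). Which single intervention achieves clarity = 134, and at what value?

set shading = 12

Intervening on harvest_rate: clarity = 6*harvest_rate + 35. Reaching 134 requires harvest_rate = 33/2, not an integer.
Intervening on shading: with other inputs at their observed values, clarity = 9*shading + 26. Solving for 134 gives shading = 12, within [1, 14].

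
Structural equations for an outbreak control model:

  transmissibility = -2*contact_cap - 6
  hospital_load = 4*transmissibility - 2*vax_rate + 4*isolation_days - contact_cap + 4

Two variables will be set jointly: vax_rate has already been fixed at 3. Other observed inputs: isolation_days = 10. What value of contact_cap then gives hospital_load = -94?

With vax_rate held at 3:
Substituting into the hospital_load equation gives hospital_load = -9*contact_cap + 14.
Solve -9*contact_cap + 14 = -94: contact_cap = (-94 - 14) / -9 = 12.

contact_cap = 12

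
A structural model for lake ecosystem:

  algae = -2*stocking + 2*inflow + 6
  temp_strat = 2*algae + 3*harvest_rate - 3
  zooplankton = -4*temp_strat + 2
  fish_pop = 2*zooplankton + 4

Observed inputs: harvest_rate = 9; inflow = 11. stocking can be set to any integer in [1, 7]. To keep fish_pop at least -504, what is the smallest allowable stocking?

Substituting into the algae equation gives algae = -2*stocking + 28.
So temp_strat = -4*stocking + 80.
zooplankton becomes 16*stocking - 318.
So fish_pop = 32*stocking - 632.
Require 32*stocking - 632 ≥ -504, so stocking ≥ 4.
The smallest integer in [1, 7] satisfying this is 4.

stocking = 4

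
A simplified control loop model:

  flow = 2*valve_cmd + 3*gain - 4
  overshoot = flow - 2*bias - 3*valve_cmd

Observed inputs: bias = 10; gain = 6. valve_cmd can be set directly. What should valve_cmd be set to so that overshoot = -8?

Substituting into the flow equation gives flow = 2*valve_cmd + 14.
overshoot becomes -valve_cmd - 6.
Solve -valve_cmd - 6 = -8: valve_cmd = (-8 + 6) / -1 = 2.

valve_cmd = 2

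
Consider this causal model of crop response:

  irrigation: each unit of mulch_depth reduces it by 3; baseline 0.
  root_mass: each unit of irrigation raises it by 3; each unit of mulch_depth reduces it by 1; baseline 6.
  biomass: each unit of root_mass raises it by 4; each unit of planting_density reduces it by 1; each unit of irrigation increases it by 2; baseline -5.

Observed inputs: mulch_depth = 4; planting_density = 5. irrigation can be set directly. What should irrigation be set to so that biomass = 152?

Intervening on irrigation fixes its value directly, overriding its dependence on mulch_depth.
Substituting into the root_mass equation gives root_mass = 3*irrigation + 2.
Substituting into the biomass equation gives biomass = 14*irrigation - 2.
Solve 14*irrigation - 2 = 152: irrigation = (152 + 2) / 14 = 11.

irrigation = 11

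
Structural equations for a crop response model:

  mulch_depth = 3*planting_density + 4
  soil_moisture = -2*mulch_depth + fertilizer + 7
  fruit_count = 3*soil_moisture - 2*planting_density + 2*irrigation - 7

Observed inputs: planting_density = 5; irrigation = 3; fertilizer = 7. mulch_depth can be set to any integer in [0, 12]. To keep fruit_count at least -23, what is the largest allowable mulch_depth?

mulch_depth = 9

Intervening on mulch_depth fixes its value directly, overriding its dependence on planting_density.
Substituting into the soil_moisture equation gives soil_moisture = -2*mulch_depth + 14.
Substituting into the fruit_count equation gives fruit_count = -6*mulch_depth + 31.
Require -6*mulch_depth + 31 ≥ -23, so mulch_depth ≤ 9.
The largest integer in [0, 12] satisfying this is 9.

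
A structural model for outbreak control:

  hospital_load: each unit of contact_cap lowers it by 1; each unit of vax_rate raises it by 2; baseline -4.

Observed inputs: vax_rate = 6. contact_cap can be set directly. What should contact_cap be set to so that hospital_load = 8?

Substituting into the hospital_load equation gives hospital_load = -contact_cap + 8.
Solve -contact_cap + 8 = 8: contact_cap = (8 - 8) / -1 = 0.

contact_cap = 0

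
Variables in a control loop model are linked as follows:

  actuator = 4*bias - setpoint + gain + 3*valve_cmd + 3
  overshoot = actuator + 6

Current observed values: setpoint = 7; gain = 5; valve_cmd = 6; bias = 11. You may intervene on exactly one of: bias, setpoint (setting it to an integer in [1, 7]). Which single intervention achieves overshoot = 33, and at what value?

set bias = 2

Intervening on bias: with other inputs at their observed values, overshoot = 4*bias + 25. Solving for 33 gives bias = 2, within [1, 7].
Intervening on setpoint: overshoot = -setpoint + 76. Reaching 33 requires setpoint = 43, outside [1, 7].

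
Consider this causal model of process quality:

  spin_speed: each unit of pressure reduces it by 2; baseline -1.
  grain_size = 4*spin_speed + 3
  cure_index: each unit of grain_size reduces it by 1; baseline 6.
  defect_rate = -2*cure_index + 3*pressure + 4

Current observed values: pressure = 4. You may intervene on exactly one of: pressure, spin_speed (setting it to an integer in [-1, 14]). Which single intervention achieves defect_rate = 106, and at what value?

set spin_speed = 12

Intervening on pressure: defect_rate = -13*pressure - 10. Reaching 106 requires pressure = -116/13, not an integer.
Intervening on spin_speed: with other inputs at their observed values, defect_rate = 8*spin_speed + 10. Solving for 106 gives spin_speed = 12, within [-1, 14].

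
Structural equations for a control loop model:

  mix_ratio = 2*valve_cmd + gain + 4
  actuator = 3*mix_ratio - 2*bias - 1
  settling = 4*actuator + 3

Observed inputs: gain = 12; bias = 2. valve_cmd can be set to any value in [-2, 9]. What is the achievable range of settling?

Substituting into the mix_ratio equation gives mix_ratio = 2*valve_cmd + 16.
So actuator = 6*valve_cmd + 43.
Substituting into the settling equation gives settling = 24*valve_cmd + 175.
Linear in valve_cmd, so extremes are at the endpoints: valve_cmd = -2 gives settling = 127; valve_cmd = 9 gives settling = 391.

127 to 391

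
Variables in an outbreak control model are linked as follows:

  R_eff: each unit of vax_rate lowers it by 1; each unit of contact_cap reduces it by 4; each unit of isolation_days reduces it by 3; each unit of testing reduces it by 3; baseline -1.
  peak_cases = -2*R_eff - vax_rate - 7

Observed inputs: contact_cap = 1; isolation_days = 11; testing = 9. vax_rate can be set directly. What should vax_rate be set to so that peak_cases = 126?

Substituting into the R_eff equation gives R_eff = -vax_rate - 65.
This gives peak_cases = vax_rate + 123.
Solve vax_rate + 123 = 126: vax_rate = (126 - 123) / 1 = 3.

vax_rate = 3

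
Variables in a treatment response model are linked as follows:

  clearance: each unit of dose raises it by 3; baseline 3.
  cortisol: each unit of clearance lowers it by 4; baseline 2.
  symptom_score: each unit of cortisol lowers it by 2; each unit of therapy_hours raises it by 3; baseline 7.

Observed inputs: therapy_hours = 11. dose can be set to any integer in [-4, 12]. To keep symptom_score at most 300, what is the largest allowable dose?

dose = 10

Substituting into the cortisol equation gives cortisol = -12*dose - 10.
symptom_score becomes 24*dose + 60.
Require 24*dose + 60 ≤ 300, so dose ≤ 10.
The largest integer in [-4, 12] satisfying this is 10.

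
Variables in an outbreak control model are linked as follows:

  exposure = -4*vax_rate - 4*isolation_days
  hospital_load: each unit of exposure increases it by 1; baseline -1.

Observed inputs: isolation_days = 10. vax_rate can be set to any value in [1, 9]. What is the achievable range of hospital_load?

Substituting into the exposure equation gives exposure = -4*vax_rate - 40.
Substituting into the hospital_load equation gives hospital_load = -4*vax_rate - 41.
Linear in vax_rate, so extremes are at the endpoints: vax_rate = 1 gives hospital_load = -45; vax_rate = 9 gives hospital_load = -77.

-77 to -45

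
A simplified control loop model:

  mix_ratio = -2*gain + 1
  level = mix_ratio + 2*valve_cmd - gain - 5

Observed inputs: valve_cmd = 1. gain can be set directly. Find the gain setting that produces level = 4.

gain = -2

Substituting into the level equation gives level = -3*gain - 2.
Solve -3*gain - 2 = 4: gain = (4 + 2) / -3 = -2.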